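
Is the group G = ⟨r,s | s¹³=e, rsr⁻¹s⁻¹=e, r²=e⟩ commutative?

Each pair of generators commutes: r·s = rs = s·r. Since the generators pairwise commute, every element of G commutes with every other, so G is abelian.

Answer: Yes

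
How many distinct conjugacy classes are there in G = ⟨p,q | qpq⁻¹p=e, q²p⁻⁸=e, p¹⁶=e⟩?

The conjugacy classes (representative and size) are:
  [e] (size 1), [p] (size 2), [p¹⁴] (size 2), [p¹³] (size 2), [p¹²] (size 2), [p⁵] (size 2), [p¹⁰] (size 2), [p⁷] (size 2), [p⁸] (size 1), [q⁻¹] (size 8), [p⁷q⁻¹] (size 8).
Class equation: 1 + 2 + 2 + 2 + 2 + 2 + 2 + 2 + 1 + 8 + 8 = 32 = |G|. So G has 11 conjugacy classes.

Answer: 11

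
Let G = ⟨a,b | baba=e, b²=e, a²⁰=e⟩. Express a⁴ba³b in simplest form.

Multiply left to right, reducing at each step:
  (a⁴) · b = a⁴b
  (a⁴b) · a³ = ab
  (ab) · b = a

Answer: a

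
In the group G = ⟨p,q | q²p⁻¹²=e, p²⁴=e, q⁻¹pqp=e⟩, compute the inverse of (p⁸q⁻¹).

The order of (p⁸q⁻¹) is 4 (smallest k with (p⁸q⁻¹)ᵏ = e), so (p⁸q⁻¹)⁻¹ = (p⁸q⁻¹)³ = p⁸q.
Check: (p⁸q⁻¹) · (p⁸q) → (p⁸q⁻¹) · p⁸ = q⁻¹;   (q⁻¹) · q = e, giving e as required.

Answer: p⁸q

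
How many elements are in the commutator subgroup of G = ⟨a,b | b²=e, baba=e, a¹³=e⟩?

G' = [G, G] is generated by all commutators. The generator-pair commutators are: [a, b] = a².
The subgroup they normally generate is {e, a, a², a³, a⁴, a⁵, a⁶, a⁷, a⁸, a⁹, a¹⁰, a¹¹, a¹²}, of order 13.
Check: |G/G'| = 26/13 = 2 is the order of the abelianisation.

Answer: 13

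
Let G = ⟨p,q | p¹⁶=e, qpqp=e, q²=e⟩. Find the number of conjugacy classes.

The conjugacy classes (representative and size) are:
  [e] (size 1), [p¹⁵] (size 2), [p²] (size 2), [p³] (size 2), [p¹²] (size 2), [p⁵] (size 2), [p⁶] (size 2), [p⁷] (size 2), [p⁸] (size 1), [p²q] (size 8), [p¹⁵q] (size 8).
Class equation: 1 + 2 + 2 + 2 + 2 + 2 + 2 + 2 + 1 + 8 + 8 = 32 = |G|. So G has 11 conjugacy classes.

Answer: 11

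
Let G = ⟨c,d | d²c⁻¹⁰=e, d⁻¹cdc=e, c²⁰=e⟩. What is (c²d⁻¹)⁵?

Compute successive powers of (c²d⁻¹), reducing at each step:
  (c²d⁻¹)²: (c²d⁻¹) · c² = d⁻¹;   (d⁻¹) · d⁻¹ = c¹⁰
  (c²d⁻¹)³: (c¹⁰) · c² = c¹²;   (c¹²) · d⁻¹ = c²d
  (c²d⁻¹)⁴: (c²d) · c² = d;   d · d⁻¹ = e
  (c²d⁻¹)⁵: e · c² = c²;   (c²) · d⁻¹ = c²d⁻¹

Answer: c²d⁻¹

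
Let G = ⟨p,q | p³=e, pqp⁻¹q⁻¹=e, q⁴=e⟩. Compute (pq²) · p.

Compute (pq²) · p by multiplying left to right and reducing via the relations at each step:
  (pq²) · p = p²q²

Answer: p²q²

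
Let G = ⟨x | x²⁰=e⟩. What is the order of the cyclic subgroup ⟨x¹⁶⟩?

|⟨x¹⁶⟩| equals the order of x¹⁶. Compute successive powers until reaching e:
  (x¹⁶)¹ = x¹⁶, (x¹⁶)² = x¹², (x¹⁶)³ = x⁸, (x¹⁶)⁴ = x⁴, (x¹⁶)⁵ = e.
The smallest positive k with (x¹⁶)ᵏ = e is 5, so |⟨x¹⁶⟩| = 5.

Answer: 5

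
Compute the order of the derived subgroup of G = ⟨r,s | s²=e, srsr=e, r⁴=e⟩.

G' = [G, G] is generated by all commutators. The generator-pair commutators are: [r, s] = r².
The subgroup they normally generate is {e, r²}, of order 2.
Check: |G/G'| = 8/2 = 4 is the order of the abelianisation.

Answer: 2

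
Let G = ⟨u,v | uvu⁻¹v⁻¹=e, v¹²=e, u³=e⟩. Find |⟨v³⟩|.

|⟨v³⟩| equals the order of v³. Compute successive powers until reaching e:
  (v³)¹ = v³, (v³)² = v⁶, (v³)³ = v⁹, (v³)⁴ = e.
The smallest positive k with (v³)ᵏ = e is 4, so |⟨v³⟩| = 4.

Answer: 4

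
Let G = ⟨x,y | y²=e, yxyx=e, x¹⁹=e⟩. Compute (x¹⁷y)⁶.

Compute successive powers of (x¹⁷y), reducing at each step:
  (x¹⁷y)²: (x¹⁷y) · x¹⁷ = y;   y · y = e
  (x¹⁷y)³: e · x¹⁷ = x¹⁷;   (x¹⁷) · y = x¹⁷y
  (x¹⁷y)⁴: (x¹⁷y) · x¹⁷ = y;   y · y = e
  (x¹⁷y)⁵: e · x¹⁷ = x¹⁷;   (x¹⁷) · y = x¹⁷y
  (x¹⁷y)⁶: (x¹⁷y) · x¹⁷ = y;   y · y = e

Answer: e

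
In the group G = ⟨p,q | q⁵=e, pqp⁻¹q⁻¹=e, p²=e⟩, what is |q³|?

Compute successive powers until reaching e:
  (q³)¹ = q³, (q³)² = q, (q³)³ = q⁴, (q³)⁴ = q², (q³)⁵ = e.
The smallest positive k with (q³)ᵏ = e is 5.

Answer: 5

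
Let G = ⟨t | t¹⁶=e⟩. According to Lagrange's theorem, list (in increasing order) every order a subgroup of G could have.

|G| = 16 = 2⁴. By Lagrange's theorem the order of any subgroup divides 16; the divisors of 16 are 1, 2, 4, 8, 16.

Answer: 1, 2, 4, 8, 16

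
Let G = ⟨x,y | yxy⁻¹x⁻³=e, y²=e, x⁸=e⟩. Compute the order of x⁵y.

Compute successive powers until reaching e:
  (x⁵y)¹ = x⁵y, (x⁵y)² = x⁴, (x⁵y)³ = xy, (x⁵y)⁴ = e.
The smallest positive k with (x⁵y)ᵏ = e is 4.

Answer: 4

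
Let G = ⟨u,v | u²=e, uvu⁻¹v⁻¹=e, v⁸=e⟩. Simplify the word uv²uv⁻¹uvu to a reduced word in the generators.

Multiply left to right, reducing at each step:
  u · v² = uv²
  (uv²) · u = v²
  (v²) · v⁻¹ = v
  v · u = uv
  (uv) · v = uv²
  (uv²) · u = v²

Answer: v²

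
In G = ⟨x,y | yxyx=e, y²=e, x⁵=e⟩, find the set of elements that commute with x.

⟨x⟩ ⊆ C_G(x) since powers of x commute with x; so |C_G(x)| ≥ |⟨x⟩| = 5.
By orbit–stabilizer, |C_G(x)| = |G| / |conj. class of x| = 10 / 2 = 5.
The 5 elements commuting with x are {e, x, x², x³, x⁴}.

Answer: {e, x, x², x³, x⁴}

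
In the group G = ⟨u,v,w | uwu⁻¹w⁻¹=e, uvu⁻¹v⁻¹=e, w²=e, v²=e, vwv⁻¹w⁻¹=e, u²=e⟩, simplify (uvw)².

Compute successive powers of (uvw), reducing at each step:
  (uvw)²: (uvw) · u = vw;   (vw) · v = w;   w · w = e

Answer: e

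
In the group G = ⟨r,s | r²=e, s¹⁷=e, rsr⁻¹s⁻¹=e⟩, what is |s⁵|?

Compute successive powers until reaching e:
  (s⁵)¹ = s⁵, (s⁵)² = s¹⁰, (s⁵)³ = s¹⁵, (s⁵)⁴ = s³, (s⁵)⁵ = s⁸, (s⁵)⁶ = s¹³, (s⁵)⁷ = s, (s⁵)⁸ = s⁶, (s⁵)⁹ = s¹¹, (s⁵)¹⁰ = s¹⁶, (s⁵)¹¹ = s⁴, (s⁵)¹² = s⁹, (s⁵)¹³ = s¹⁴, (s⁵)¹⁴ = s², (s⁵)¹⁵ = s⁷, (s⁵)¹⁶ = s¹², (s⁵)¹⁷ = e.
The smallest positive k with (s⁵)ᵏ = e is 17.

Answer: 17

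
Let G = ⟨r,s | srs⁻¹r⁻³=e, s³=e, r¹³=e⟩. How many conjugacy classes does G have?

The conjugacy classes (representative and size) are:
  [e] (size 1), [r] (size 3), [r⁵] (size 3), [r¹⁰] (size 3), [r⁸] (size 3), [r¹⁰s] (size 13), [r⁷s²] (size 13).
Class equation: 1 + 3 + 3 + 3 + 3 + 13 + 13 = 39 = |G|. So G has 7 conjugacy classes.

Answer: 7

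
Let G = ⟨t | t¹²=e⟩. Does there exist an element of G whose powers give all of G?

|G| = 12. The element t has order 12 (its powers give 12 distinct elements), so ⟨t⟩ = G and G is cyclic.

Answer: Yes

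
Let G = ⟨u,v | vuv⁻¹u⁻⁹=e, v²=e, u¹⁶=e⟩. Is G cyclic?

Every cyclic group is abelian. But u·v = uv while v·u = u⁹v, so u·v ≠ v·u and G is not abelian. Hence G is not cyclic.

Answer: No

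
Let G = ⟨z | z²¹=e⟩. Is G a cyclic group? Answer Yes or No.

|G| = 21. The element z has order 21 (its powers give 21 distinct elements), so ⟨z⟩ = G and G is cyclic.

Answer: Yes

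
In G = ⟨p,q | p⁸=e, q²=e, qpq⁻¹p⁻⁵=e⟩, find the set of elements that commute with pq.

⟨pq⟩ ⊆ C_G(pq) since powers of pq commute with pq; so |C_G(pq)| ≥ |⟨pq⟩| = 8.
By orbit–stabilizer, |C_G(pq)| = |G| / |conj. class of pq| = 16 / 2 = 8.
The 8 elements commuting with pq are {e, p², p⁴, p⁶, p⁵q, pq, p⁷q, p³q}.

Answer: {e, p², p⁴, p⁶, p⁵q, pq, p⁷q, p³q}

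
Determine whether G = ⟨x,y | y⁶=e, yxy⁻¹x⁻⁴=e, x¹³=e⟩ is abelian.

x·y = xy but y·x = x⁴y, so x·y ≠ y·x and G is not abelian.

Answer: No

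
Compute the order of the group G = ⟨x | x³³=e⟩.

G is generated by a single element, so G is cyclic. The relator gives x³³ = e and no smaller power is forced to be e, so the 33 powers {e, x, x², x³, x⁴, x⁵, x⁶, x⁷, x⁸, x⁹, x²², x²³, x²¹, x²⁰, x²⁴, x²⁵, x²⁶, x²⁷, x²⁸, x²⁹, x³², x³¹, x³⁰, x¹², x¹³, x¹¹, x¹⁰, x¹⁴, x¹⁵, x¹⁶, x¹⁷, x¹⁸, x¹⁹} are distinct. Hence |G| = 33.

Answer: 33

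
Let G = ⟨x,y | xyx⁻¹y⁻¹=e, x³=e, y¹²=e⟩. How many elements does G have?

Enumerate words in the generators, reducing via the relations: the distinct elements are
  {e, x, y, xy, x², y², y³, y⁴, y⁵, y⁶, y⁷, y⁸, y⁹, xy², xy³, xy⁴, xy⁵, xy⁶, xy⁷, xy⁸, xy⁹, x²y, y¹¹, y¹⁰, xy¹¹, xy¹⁰, x²y², x²y³, x²y⁴, x²y⁵, x²y⁶, x²y⁷, x²y⁸, x²y⁹, x²y¹¹, x²y¹⁰}.
No further products give new elements, so |G| = 36.

Answer: 36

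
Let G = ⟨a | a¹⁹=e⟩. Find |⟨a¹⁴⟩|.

|⟨a¹⁴⟩| equals the order of a¹⁴. Compute successive powers until reaching e:
  (a¹⁴)¹ = a¹⁴, (a¹⁴)² = a⁹, (a¹⁴)³ = a⁴, (a¹⁴)⁴ = a¹⁸, (a¹⁴)⁵ = a¹³, (a¹⁴)⁶ = a⁸, (a¹⁴)⁷ = a³, (a¹⁴)⁸ = a¹⁷, (a¹⁴)⁹ = a¹², (a¹⁴)¹⁰ = a⁷, (a¹⁴)¹¹ = a², (a¹⁴)¹² = a¹⁶, (a¹⁴)¹³ = a¹¹, (a¹⁴)¹⁴ = a⁶, (a¹⁴)¹⁵ = a, (a¹⁴)¹⁶ = a¹⁵, (a¹⁴)¹⁷ = a¹⁰, (a¹⁴)¹⁸ = a⁵, (a¹⁴)¹⁹ = e.
The smallest positive k with (a¹⁴)ᵏ = e is 19, so |⟨a¹⁴⟩| = 19.

Answer: 19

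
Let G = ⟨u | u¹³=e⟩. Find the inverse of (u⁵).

The order of (u⁵) is 13 (smallest k with (u⁵)ᵏ = e), so (u⁵)⁻¹ = (u⁵)¹² = u⁸.
Check: (u⁵) · (u⁸) → (u⁵) · u⁸ = e, giving e as required.

Answer: u⁸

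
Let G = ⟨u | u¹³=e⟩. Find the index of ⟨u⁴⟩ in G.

First find ord(u⁴) by computing successive powers:
  (u⁴)¹ = u⁴, (u⁴)² = u⁸, (u⁴)³ = u¹², (u⁴)⁴ = u³, (u⁴)⁵ = u⁷, (u⁴)⁶ = u¹¹, (u⁴)⁷ = u², (u⁴)⁸ = u⁶, (u⁴)⁹ = u¹⁰, (u⁴)¹⁰ = u, (u⁴)¹¹ = u⁵, (u⁴)¹² = u⁹, (u⁴)¹³ = e.
So |⟨u⁴⟩| = ord(u⁴) = 13. With |G| = 13, by Lagrange [G : ⟨u⁴⟩] = 13/13 = 1.

Answer: 1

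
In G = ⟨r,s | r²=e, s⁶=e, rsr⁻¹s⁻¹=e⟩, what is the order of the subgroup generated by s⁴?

|⟨s⁴⟩| equals the order of s⁴. Compute successive powers until reaching e:
  (s⁴)¹ = s⁴, (s⁴)² = s², (s⁴)³ = e.
The smallest positive k with (s⁴)ᵏ = e is 3, so |⟨s⁴⟩| = 3.

Answer: 3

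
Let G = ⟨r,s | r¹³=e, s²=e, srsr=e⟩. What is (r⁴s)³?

Compute successive powers of (r⁴s), reducing at each step:
  (r⁴s)²: (r⁴s) · r⁴ = s;   s · s = e
  (r⁴s)³: e · r⁴ = r⁴;   (r⁴) · s = r⁴s

Answer: r⁴s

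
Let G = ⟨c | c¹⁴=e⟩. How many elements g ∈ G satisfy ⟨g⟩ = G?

G is cyclic of order 14. An element generates G iff its order is 14, and a cyclic group of order 14 has exactly φ(14) = 6 such elements.

Answer: 6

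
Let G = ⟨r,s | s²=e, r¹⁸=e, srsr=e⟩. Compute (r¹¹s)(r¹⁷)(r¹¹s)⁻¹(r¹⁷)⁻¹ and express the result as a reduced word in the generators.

[(r¹¹s), (r¹⁷)] = (r¹¹s)·(r¹⁷)·(r¹¹s)⁻¹·(r¹⁷)⁻¹.
  (r¹¹s) · (r¹⁷) = r¹²s
  (r¹²s) · (r¹¹s) = r
  r · r = r²

Answer: r²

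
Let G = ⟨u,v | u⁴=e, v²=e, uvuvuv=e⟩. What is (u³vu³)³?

Compute successive powers of (u³vu³), reducing at each step:
  (u³vu³)²: (u³vu³) · u³ = u³vu²;   (u³vu²) · v = u³vu²v;   (u³vu²v) · u³ = vu²v
  (u³vu³)³: (vu²v) · u³ = uvu²v;   (uvu²v) · v = uvu²;   (uvu²) · u³ = uvu

Answer: uvu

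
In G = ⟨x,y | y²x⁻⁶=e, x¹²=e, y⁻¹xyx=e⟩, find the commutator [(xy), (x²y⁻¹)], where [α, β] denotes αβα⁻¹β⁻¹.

[(xy), (x²y⁻¹)] = (xy)·(x²y⁻¹)·(xy)⁻¹·(x²y⁻¹)⁻¹.
  (xy) · (x²y⁻¹) = x¹¹
  (x¹¹) · (xy⁻¹) = y⁻¹
  (y⁻¹) · (x²y) = x¹⁰

Answer: x¹⁰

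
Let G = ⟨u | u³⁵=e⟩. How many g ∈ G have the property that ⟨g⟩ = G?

G is cyclic of order 35. An element generates G iff its order is 35, and a cyclic group of order 35 has exactly φ(35) = 24 such elements.

Answer: 24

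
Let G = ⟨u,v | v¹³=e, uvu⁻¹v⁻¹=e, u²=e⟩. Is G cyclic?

|G| = 26. The element uv has order 26 (its powers give 26 distinct elements), so ⟨uv⟩ = G and G is cyclic.

Answer: Yes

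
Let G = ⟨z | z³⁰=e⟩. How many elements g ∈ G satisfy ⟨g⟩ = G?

G is cyclic of order 30. An element generates G iff its order is 30, and a cyclic group of order 30 has exactly φ(30) = 8 such elements.

Answer: 8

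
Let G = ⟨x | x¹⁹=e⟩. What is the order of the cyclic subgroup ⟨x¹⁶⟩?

|⟨x¹⁶⟩| equals the order of x¹⁶. Compute successive powers until reaching e:
  (x¹⁶)¹ = x¹⁶, (x¹⁶)² = x¹³, (x¹⁶)³ = x¹⁰, (x¹⁶)⁴ = x⁷, (x¹⁶)⁵ = x⁴, (x¹⁶)⁶ = x, (x¹⁶)⁷ = x¹⁷, (x¹⁶)⁸ = x¹⁴, (x¹⁶)⁹ = x¹¹, (x¹⁶)¹⁰ = x⁸, (x¹⁶)¹¹ = x⁵, (x¹⁶)¹² = x², (x¹⁶)¹³ = x¹⁸, (x¹⁶)¹⁴ = x¹⁵, (x¹⁶)¹⁵ = x¹², (x¹⁶)¹⁶ = x⁹, (x¹⁶)¹⁷ = x⁶, (x¹⁶)¹⁸ = x³, (x¹⁶)¹⁹ = e.
The smallest positive k with (x¹⁶)ᵏ = e is 19, so |⟨x¹⁶⟩| = 19.

Answer: 19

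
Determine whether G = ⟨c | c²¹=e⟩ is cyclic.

|G| = 21. The element c has order 21 (its powers give 21 distinct elements), so ⟨c⟩ = G and G is cyclic.

Answer: Yes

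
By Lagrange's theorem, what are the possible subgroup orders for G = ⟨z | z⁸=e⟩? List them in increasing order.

|G| = 8 = 2³. By Lagrange's theorem the order of any subgroup divides 8; the divisors of 8 are 1, 2, 4, 8.

Answer: 1, 2, 4, 8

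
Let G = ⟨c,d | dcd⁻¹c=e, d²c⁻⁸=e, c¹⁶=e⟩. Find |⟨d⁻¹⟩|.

|⟨d⁻¹⟩| equals the order of d⁻¹. Compute successive powers until reaching e:
  (d⁻¹)¹ = d⁻¹, (d⁻¹)² = c⁸, (d⁻¹)³ = d, (d⁻¹)⁴ = e.
The smallest positive k with (d⁻¹)ᵏ = e is 4, so |⟨d⁻¹⟩| = 4.

Answer: 4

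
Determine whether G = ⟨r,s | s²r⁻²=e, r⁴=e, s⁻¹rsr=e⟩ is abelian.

r·s = rs but s·r = rs⁻¹, so r·s ≠ s·r and G is not abelian.

Answer: No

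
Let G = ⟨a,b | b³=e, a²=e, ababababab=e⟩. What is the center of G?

An element z ∈ Z(G) iff z commutes with every generator.
For example e is central: e·a = a = a·e; e·b = b = b·e.
Whereas a ∉ Z(G) since a·b = ab ≠ ba = b·a.
Checking each of the 60 elements this way gives Z(G) = {e}, of order 1.

Answer: {e}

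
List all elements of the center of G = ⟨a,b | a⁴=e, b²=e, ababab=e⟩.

An element z ∈ Z(G) iff z commutes with every generator.
For example e is central: e·a = a = a·e; e·b = b = b·e.
Whereas a ∉ Z(G) since a·b = ab ≠ ba = b·a.
Checking each of the 24 elements this way gives Z(G) = {e}, of order 1.

Answer: {e}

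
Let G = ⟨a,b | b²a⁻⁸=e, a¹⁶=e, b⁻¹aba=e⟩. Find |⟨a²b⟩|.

|⟨a²b⟩| equals the order of a²b. Compute successive powers until reaching e:
  (a²b)¹ = a²b, (a²b)² = a⁸, (a²b)³ = a²b⁻¹, (a²b)⁴ = e.
The smallest positive k with (a²b)ᵏ = e is 4, so |⟨a²b⟩| = 4.

Answer: 4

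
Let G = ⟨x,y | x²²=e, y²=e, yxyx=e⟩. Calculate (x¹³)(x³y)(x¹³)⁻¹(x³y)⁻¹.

[(x¹³), (x³y)] = (x¹³)·(x³y)·(x¹³)⁻¹·(x³y)⁻¹.
  (x¹³) · (x³y) = x¹⁶y
  (x¹⁶y) · (x⁹) = x⁷y
  (x⁷y) · (x³y) = x⁴

Answer: x⁴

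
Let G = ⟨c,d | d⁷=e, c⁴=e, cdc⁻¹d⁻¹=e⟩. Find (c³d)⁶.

Compute successive powers of (c³d), reducing at each step:
  (c³d)²: (c³d) · c³ = c²d;   (c²d) · d = c²d²
  (c³d)³: (c²d²) · c³ = cd²;   (cd²) · d = cd³
  (c³d)⁴: (cd³) · c³ = d³;   (d³) · d = d⁴
  (c³d)⁵: (d⁴) · c³ = c³d⁴;   (c³d⁴) · d = c³d⁵
  (c³d)⁶: (c³d⁵) · c³ = c²d⁵;   (c²d⁵) · d = c²d⁶

Answer: c²d⁶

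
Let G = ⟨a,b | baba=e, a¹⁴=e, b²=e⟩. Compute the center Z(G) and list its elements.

An element z ∈ Z(G) iff z commutes with every generator.
For example a⁷ is central: (a⁷)·a = a⁸ = a·(a⁷); (a⁷)·b = a⁷b = b·(a⁷).
Whereas a ∉ Z(G) since a·b = ab ≠ a¹³b = b·a.
Checking each of the 28 elements this way gives Z(G) = {e, a⁷}, of order 2.

Answer: {e, a⁷}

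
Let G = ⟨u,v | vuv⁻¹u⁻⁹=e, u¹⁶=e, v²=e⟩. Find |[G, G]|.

G' = [G, G] is generated by all commutators. The generator-pair commutators are: [u, v] = u⁸.
The subgroup they normally generate is {e, u⁸}, of order 2.
Check: |G/G'| = 32/2 = 16 is the order of the abelianisation.

Answer: 2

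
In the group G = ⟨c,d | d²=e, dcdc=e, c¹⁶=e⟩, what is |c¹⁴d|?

Compute successive powers until reaching e:
  (c¹⁴d)¹ = c¹⁴d, (c¹⁴d)² = e.
The smallest positive k with (c¹⁴d)ᵏ = e is 2.

Answer: 2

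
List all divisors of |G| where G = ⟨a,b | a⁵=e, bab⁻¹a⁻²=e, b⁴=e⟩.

|G| = 20 = 2² · 5. By Lagrange's theorem the order of any subgroup divides 20; the divisors of 20 are 1, 2, 4, 5, 10, 20.

Answer: 1, 2, 4, 5, 10, 20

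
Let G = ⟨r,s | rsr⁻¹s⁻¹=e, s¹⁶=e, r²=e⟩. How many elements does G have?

Enumerate words in the generators, reducing via the relations: the distinct elements are
  {e, r, s, rs, s², s³, s⁴, s⁵, s⁶, s⁷, s⁸, s⁹, rs², rs³, rs⁴, rs⁵, rs⁶, rs⁷, rs⁸, rs⁹, s¹², s¹³, s¹¹, s¹⁰, s¹⁴, s¹⁵, rs¹², rs¹³, rs¹¹, rs¹⁰, rs¹⁴, rs¹⁵}.
No further products give new elements, so |G| = 32.

Answer: 32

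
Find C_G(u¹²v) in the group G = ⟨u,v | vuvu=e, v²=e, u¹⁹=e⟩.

⟨u¹²v⟩ ⊆ C_G(u¹²v) since powers of u¹²v commute with u¹²v; so |C_G(u¹²v)| ≥ |⟨u¹²v⟩| = 2.
By orbit–stabilizer, |C_G(u¹²v)| = |G| / |conj. class of u¹²v| = 38 / 19 = 2.
The 2 elements commuting with u¹²v are {e, u¹²v}.

Answer: {e, u¹²v}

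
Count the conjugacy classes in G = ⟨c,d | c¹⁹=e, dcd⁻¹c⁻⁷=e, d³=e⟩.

The conjugacy classes (representative and size) are:
  [e] (size 1), [c¹¹] (size 3), [c¹⁴] (size 3), [c⁶] (size 3), [c¹⁷] (size 3), [c¹²] (size 3), [c¹⁰] (size 3), [c²d] (size 19), [c¹⁸d²] (size 19).
Class equation: 1 + 3 + 3 + 3 + 3 + 3 + 3 + 19 + 19 = 57 = |G|. So G has 9 conjugacy classes.

Answer: 9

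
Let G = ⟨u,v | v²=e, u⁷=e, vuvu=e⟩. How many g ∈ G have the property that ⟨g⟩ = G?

⟨g⟩ = G would require ord(g) = |G| = 14, but the maximum element order in G is 7 < 14. So G is not cyclic and no single element generates it: the count is 0.

Answer: 0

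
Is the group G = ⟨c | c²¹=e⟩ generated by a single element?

|G| = 21. The element c has order 21 (its powers give 21 distinct elements), so ⟨c⟩ = G and G is cyclic.

Answer: Yes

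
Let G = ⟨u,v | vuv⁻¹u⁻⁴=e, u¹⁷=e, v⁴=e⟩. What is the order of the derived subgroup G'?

G' = [G, G] is generated by all commutators. The generator-pair commutators are: [u, v] = u¹⁴.
The subgroup they normally generate is {e, u, u², u³, u⁴, u⁵, u⁶, u⁷, u⁸, u⁹, u¹⁰, u¹¹, u¹², u¹³, u¹⁴, u¹⁵, u¹⁶}, of order 17.
Check: |G/G'| = 68/17 = 4 is the order of the abelianisation.

Answer: 17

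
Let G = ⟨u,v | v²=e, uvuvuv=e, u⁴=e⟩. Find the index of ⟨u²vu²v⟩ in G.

First find ord(u²vu²v) by computing successive powers:
  (u²vu²v)¹ = u²vu²v, (u²vu²v)² = e.
So |⟨u²vu²v⟩| = ord(u²vu²v) = 2. With |G| = 24, by Lagrange [G : ⟨u²vu²v⟩] = 24/2 = 12.

Answer: 12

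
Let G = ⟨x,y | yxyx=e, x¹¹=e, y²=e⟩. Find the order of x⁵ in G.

Compute successive powers until reaching e:
  (x⁵)¹ = x⁵, (x⁵)² = x¹⁰, (x⁵)³ = x⁴, (x⁵)⁴ = x⁹, (x⁵)⁵ = x³, (x⁵)⁶ = x⁸, (x⁵)⁷ = x², (x⁵)⁸ = x⁷, (x⁵)⁹ = x, (x⁵)¹⁰ = x⁶, (x⁵)¹¹ = e.
The smallest positive k with (x⁵)ᵏ = e is 11.

Answer: 11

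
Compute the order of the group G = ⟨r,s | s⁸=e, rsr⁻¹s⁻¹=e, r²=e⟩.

Enumerate words in the generators, reducing via the relations: the distinct elements are
  {e, r, s, rs, s², s³, s⁴, s⁵, s⁶, s⁷, rs², rs³, rs⁴, rs⁵, rs⁶, rs⁷}.
No further products give new elements, so |G| = 16.

Answer: 16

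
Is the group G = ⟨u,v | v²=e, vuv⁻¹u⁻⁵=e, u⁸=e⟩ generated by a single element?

Every cyclic group is abelian. But u·v = uv while v·u = u⁵v, so u·v ≠ v·u and G is not abelian. Hence G is not cyclic.

Answer: No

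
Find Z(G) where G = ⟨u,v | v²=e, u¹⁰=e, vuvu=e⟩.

An element z ∈ Z(G) iff z commutes with every generator.
For example u⁵ is central: (u⁵)·u = u⁶ = u·(u⁵); (u⁵)·v = u⁵v = v·(u⁵).
Whereas u ∉ Z(G) since u·v = uv ≠ u⁹v = v·u.
Checking each of the 20 elements this way gives Z(G) = {e, u⁵}, of order 2.

Answer: {e, u⁵}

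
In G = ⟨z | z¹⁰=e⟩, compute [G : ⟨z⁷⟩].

First find ord(z⁷) by computing successive powers:
  (z⁷)¹ = z⁷, (z⁷)² = z⁴, (z⁷)³ = z, (z⁷)⁴ = z⁸, (z⁷)⁵ = z⁵, (z⁷)⁶ = z², (z⁷)⁷ = z⁹, (z⁷)⁸ = z⁶, (z⁷)⁹ = z³, (z⁷)¹⁰ = e.
So |⟨z⁷⟩| = ord(z⁷) = 10. With |G| = 10, by Lagrange [G : ⟨z⁷⟩] = 10/10 = 1.

Answer: 1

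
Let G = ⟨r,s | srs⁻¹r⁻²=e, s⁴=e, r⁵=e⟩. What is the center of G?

An element z ∈ Z(G) iff z commutes with every generator.
For example e is central: e·r = r = r·e; e·s = s = s·e.
Whereas r ∉ Z(G) since r·s = rs ≠ r²s = s·r.
Checking each of the 20 elements this way gives Z(G) = {e}, of order 1.

Answer: {e}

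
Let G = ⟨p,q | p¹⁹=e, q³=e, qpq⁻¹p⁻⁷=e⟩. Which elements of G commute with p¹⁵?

⟨p¹⁵⟩ ⊆ C_G(p¹⁵) since powers of p¹⁵ commute with p¹⁵; so |C_G(p¹⁵)| ≥ |⟨p¹⁵⟩| = 19.
By orbit–stabilizer, |C_G(p¹⁵)| = |G| / |conj. class of p¹⁵| = 57 / 3 = 19.
The 19 elements commuting with p¹⁵ are {e, p, p², p³, p⁴, p⁵, p⁶, p⁷, p⁸, p⁹, p¹⁰, p¹¹, p¹², p¹³, p¹⁴, p¹⁵, p¹⁶, p¹⁷, p¹⁸}.

Answer: {e, p, p², p³, p⁴, p⁵, p⁶, p⁷, p⁸, p⁹, p¹⁰, p¹¹, p¹², p¹³, p¹⁴, p¹⁵, p¹⁶, p¹⁷, p¹⁸}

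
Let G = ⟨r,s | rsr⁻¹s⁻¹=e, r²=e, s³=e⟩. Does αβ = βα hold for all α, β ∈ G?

Each pair of generators commutes: r·s = rs = s·r. Since the generators pairwise commute, every element of G commutes with every other, so G is abelian.

Answer: Yes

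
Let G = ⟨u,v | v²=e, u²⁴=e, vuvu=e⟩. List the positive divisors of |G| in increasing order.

|G| = 48 = 2⁴ · 3. By Lagrange's theorem the order of any subgroup divides 48; the divisors of 48 are 1, 2, 3, 4, 6, 8, 12, 16, 24, 48.

Answer: 1, 2, 3, 4, 6, 8, 12, 16, 24, 48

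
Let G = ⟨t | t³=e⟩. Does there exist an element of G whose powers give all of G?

|G| = 3. The element t has order 3 (its powers give 3 distinct elements), so ⟨t⟩ = G and G is cyclic.

Answer: Yes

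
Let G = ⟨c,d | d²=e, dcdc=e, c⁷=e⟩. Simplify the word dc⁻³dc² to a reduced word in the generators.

Multiply left to right, reducing at each step:
  d · c⁻³ = c³d
  (c³d) · d = c³
  (c³) · c² = c⁵

Answer: c⁵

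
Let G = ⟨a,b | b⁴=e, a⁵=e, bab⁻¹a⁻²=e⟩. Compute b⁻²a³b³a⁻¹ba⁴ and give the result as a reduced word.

Multiply left to right, reducing at each step:
  (b²) · a³ = a²b²
  (a²b²) · b³ = a²b
  (a²b) · a⁻¹ = b
  b · b = b²
  (b²) · a⁴ = ab²

Answer: ab²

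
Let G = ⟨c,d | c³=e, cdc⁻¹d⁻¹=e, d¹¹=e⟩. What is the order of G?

Enumerate words in the generators, reducing via the relations: the distinct elements are
  {c, d, e, cd, c², d², d³, d⁴, d⁵, d⁶, d⁷, d⁸, d⁹, cd², cd³, cd⁴, cd⁵, cd⁶, cd⁷, cd⁸, cd⁹, c²d, d¹⁰, cd¹⁰, c²d², c²d³, c²d⁴, c²d⁵, c²d⁶, c²d⁷, c²d⁸, c²d⁹, c²d¹⁰}.
No further products give new elements, so |G| = 33.

Answer: 33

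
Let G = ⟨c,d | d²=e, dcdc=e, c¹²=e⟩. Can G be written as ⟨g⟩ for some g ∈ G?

Every cyclic group is abelian. But c·d = cd while d·c = c¹¹d, so c·d ≠ d·c and G is not abelian. Hence G is not cyclic.

Answer: No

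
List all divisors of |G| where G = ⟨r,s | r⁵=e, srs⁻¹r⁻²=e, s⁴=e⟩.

|G| = 20 = 2² · 5. By Lagrange's theorem the order of any subgroup divides 20; the divisors of 20 are 1, 2, 4, 5, 10, 20.

Answer: 1, 2, 4, 5, 10, 20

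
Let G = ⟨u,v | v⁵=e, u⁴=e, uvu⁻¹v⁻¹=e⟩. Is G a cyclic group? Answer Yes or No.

|G| = 20. The element uv has order 20 (its powers give 20 distinct elements), so ⟨uv⟩ = G and G is cyclic.

Answer: Yes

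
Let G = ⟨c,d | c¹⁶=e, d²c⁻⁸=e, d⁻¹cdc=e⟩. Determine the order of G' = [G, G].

G' = [G, G] is generated by all commutators. The generator-pair commutators are: [c, d] = c².
The subgroup they normally generate is {e, c², c⁴, c⁶, c⁸, c¹⁰, c¹², c¹⁴}, of order 8.
Check: |G/G'| = 32/8 = 4 is the order of the abelianisation.

Answer: 8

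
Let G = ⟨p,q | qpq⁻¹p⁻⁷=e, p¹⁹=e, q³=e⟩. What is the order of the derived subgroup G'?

G' = [G, G] is generated by all commutators. The generator-pair commutators are: [p, q] = p¹³.
The subgroup they normally generate is {e, p, p², p³, p⁴, p⁵, p⁶, p⁷, p⁸, p⁹, p¹⁰, p¹¹, p¹², p¹³, p¹⁴, p¹⁵, p¹⁶, p¹⁷, p¹⁸}, of order 19.
Check: |G/G'| = 57/19 = 3 is the order of the abelianisation.

Answer: 19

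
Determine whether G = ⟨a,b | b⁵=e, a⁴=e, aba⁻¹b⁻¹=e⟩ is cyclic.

|G| = 20. The element ab has order 20 (its powers give 20 distinct elements), so ⟨ab⟩ = G and G is cyclic.

Answer: Yes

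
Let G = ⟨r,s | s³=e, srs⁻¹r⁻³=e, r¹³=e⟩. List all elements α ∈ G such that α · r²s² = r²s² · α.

⟨r²s²⟩ ⊆ C_G(r²s²) since powers of r²s² commute with r²s²; so |C_G(r²s²)| ≥ |⟨r²s²⟩| = 3.
By orbit–stabilizer, |C_G(r²s²)| = |G| / |conj. class of r²s²| = 39 / 13 = 3.
The 3 elements commuting with r²s² are {e, r²s², r⁷s}.

Answer: {e, r²s², r⁷s}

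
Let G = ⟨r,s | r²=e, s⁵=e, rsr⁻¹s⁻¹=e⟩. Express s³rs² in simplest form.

Multiply left to right, reducing at each step:
  (s³) · r = rs³
  (rs³) · s² = r

Answer: r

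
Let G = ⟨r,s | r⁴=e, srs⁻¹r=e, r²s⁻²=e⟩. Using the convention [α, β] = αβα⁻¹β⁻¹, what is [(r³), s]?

[(r³), s] = (r³)·s·(r³)⁻¹·s⁻¹.
  (r³) · s = rs⁻¹
  (rs⁻¹) · r = s⁻¹
  (s⁻¹) · (s⁻¹) = r²

Answer: r²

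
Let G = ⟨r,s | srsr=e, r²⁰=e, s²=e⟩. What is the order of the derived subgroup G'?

G' = [G, G] is generated by all commutators. The generator-pair commutators are: [r, s] = r².
The subgroup they normally generate is {e, r², r⁴, r⁶, r⁸, r¹⁰, r¹², r¹⁴, r¹⁶, r¹⁸}, of order 10.
Check: |G/G'| = 40/10 = 4 is the order of the abelianisation.

Answer: 10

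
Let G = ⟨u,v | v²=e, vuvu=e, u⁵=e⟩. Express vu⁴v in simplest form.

Multiply left to right, reducing at each step:
  v · u⁴ = uv
  (uv) · v = u

Answer: u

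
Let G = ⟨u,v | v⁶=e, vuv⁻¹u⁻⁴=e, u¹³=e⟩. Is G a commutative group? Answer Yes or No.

u·v = uv but v·u = u⁴v, so u·v ≠ v·u and G is not abelian.

Answer: No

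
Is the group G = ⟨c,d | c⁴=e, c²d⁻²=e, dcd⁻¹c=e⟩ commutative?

c·d = cd but d·c = cd⁻¹, so c·d ≠ d·c and G is not abelian.

Answer: No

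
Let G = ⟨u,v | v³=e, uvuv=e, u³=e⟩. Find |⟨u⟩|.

|⟨u⟩| equals the order of u. Compute successive powers until reaching e:
  u¹ = u, u² = u², u³ = e.
The smallest positive k with uᵏ = e is 3, so |⟨u⟩| = 3.

Answer: 3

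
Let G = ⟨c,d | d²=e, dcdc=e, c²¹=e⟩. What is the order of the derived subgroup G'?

G' = [G, G] is generated by all commutators. The generator-pair commutators are: [c, d] = c².
The subgroup they normally generate is {e, c, c², c³, c⁴, c⁵, c⁶, c⁷, c⁸, c⁹, c¹⁰, c¹¹, c¹², c¹³, c¹⁴, c¹⁵, c¹⁶, c¹⁷, c¹⁸, c¹⁹, c²⁰}, of order 21.
Check: |G/G'| = 42/21 = 2 is the order of the abelianisation.

Answer: 21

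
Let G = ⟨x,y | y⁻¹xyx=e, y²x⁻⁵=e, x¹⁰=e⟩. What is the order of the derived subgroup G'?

G' = [G, G] is generated by all commutators. The generator-pair commutators are: [x, y] = x².
The subgroup they normally generate is {e, x², x⁴, x⁶, x⁸}, of order 5.
Check: |G/G'| = 20/5 = 4 is the order of the abelianisation.

Answer: 5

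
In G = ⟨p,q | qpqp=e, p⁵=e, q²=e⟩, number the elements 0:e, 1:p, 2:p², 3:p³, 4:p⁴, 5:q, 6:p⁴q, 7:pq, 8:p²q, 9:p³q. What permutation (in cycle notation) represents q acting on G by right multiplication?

(0 5)(1 7)(2 8)(3 9)(4 6)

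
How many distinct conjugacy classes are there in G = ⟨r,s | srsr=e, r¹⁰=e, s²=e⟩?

The conjugacy classes (representative and size) are:
  [e] (size 1), [r] (size 2), [r²] (size 2), [r³] (size 2), [r⁴] (size 2), [r⁵] (size 1), [r²s] (size 5), [r³s] (size 5).
Class equation: 1 + 2 + 2 + 2 + 2 + 1 + 5 + 5 = 20 = |G|. So G has 8 conjugacy classes.

Answer: 8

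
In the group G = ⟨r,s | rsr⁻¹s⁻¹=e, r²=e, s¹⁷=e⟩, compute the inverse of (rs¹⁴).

The order of (rs¹⁴) is 34 (smallest k with (rs¹⁴)ᵏ = e), so (rs¹⁴)⁻¹ = (rs¹⁴)³³ = rs³.
Check: (rs¹⁴) · (rs³) → (rs¹⁴) · r = s¹⁴;   (s¹⁴) · s³ = e, giving e as required.

Answer: rs³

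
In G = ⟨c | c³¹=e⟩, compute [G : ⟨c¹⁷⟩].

First find ord(c¹⁷) by computing successive powers:
  (c¹⁷)¹ = c¹⁷, (c¹⁷)² = c³, (c¹⁷)³ = c²⁰, (c¹⁷)⁴ = c⁶, (c¹⁷)⁵ = c²³, (c¹⁷)⁶ = c⁹, (c¹⁷)⁷ = c²⁶, (c¹⁷)⁸ = c¹², (c¹⁷)⁹ = c²⁹, (c¹⁷)¹⁰ = c¹⁵, (c¹⁷)¹¹ = c, (c¹⁷)¹² = c¹⁸, (c¹⁷)¹³ = c⁴, (c¹⁷)¹⁴ = c²¹, (c¹⁷)¹⁵ = c⁷, (c¹⁷)¹⁶ = c²⁴, (c¹⁷)¹⁷ = c¹⁰, (c¹⁷)¹⁸ = c²⁷, (c¹⁷)¹⁹ = c¹³, (c¹⁷)²⁰ = c³⁰, (c¹⁷)²¹ = c¹⁶, (c¹⁷)²² = c², (c¹⁷)²³ = c¹⁹, (c¹⁷)²⁴ = c⁵, (c¹⁷)²⁵ = c²², (c¹⁷)²⁶ = c⁸, (c¹⁷)²⁷ = c²⁵, (c¹⁷)²⁸ = c¹¹, (c¹⁷)²⁹ = c²⁸, (c¹⁷)³⁰ = c¹⁴, (c¹⁷)³¹ = e.
So |⟨c¹⁷⟩| = ord(c¹⁷) = 31. With |G| = 31, by Lagrange [G : ⟨c¹⁷⟩] = 31/31 = 1.

Answer: 1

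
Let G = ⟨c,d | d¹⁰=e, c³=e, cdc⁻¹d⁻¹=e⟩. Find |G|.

Enumerate words in the generators, reducing via the relations: the distinct elements are
  {c, d, e, cd, c², d², d³, d⁴, d⁵, d⁶, d⁷, d⁸, d⁹, cd², cd³, cd⁴, cd⁵, cd⁶, cd⁷, cd⁸, cd⁹, c²d, c²d², c²d³, c²d⁴, c²d⁵, c²d⁶, c²d⁷, c²d⁸, c²d⁹}.
No further products give new elements, so |G| = 30.

Answer: 30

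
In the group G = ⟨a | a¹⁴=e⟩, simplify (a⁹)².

Compute successive powers of (a⁹), reducing at each step:
  (a⁹)²: (a⁹) · a⁹ = a⁴

Answer: a⁴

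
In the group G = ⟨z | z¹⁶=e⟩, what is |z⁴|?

Compute successive powers until reaching e:
  (z⁴)¹ = z⁴, (z⁴)² = z⁸, (z⁴)³ = z¹², (z⁴)⁴ = e.
The smallest positive k with (z⁴)ᵏ = e is 4.

Answer: 4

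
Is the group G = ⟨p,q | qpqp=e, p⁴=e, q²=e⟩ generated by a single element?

Every cyclic group is abelian. But p·q = pq while q·p = p³q, so p·q ≠ q·p and G is not abelian. Hence G is not cyclic.

Answer: No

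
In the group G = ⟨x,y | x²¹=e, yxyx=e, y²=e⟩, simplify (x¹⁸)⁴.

Compute successive powers of (x¹⁸), reducing at each step:
  (x¹⁸)²: (x¹⁸) · x¹⁸ = x¹⁵
  (x¹⁸)³: (x¹⁵) · x¹⁸ = x¹²
  (x¹⁸)⁴: (x¹²) · x¹⁸ = x⁹

Answer: x⁹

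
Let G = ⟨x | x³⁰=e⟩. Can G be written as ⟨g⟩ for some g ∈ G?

|G| = 30. The element x has order 30 (its powers give 30 distinct elements), so ⟨x⟩ = G and G is cyclic.

Answer: Yes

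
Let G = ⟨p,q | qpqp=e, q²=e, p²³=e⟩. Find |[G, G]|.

G' = [G, G] is generated by all commutators. The generator-pair commutators are: [p, q] = p².
The subgroup they normally generate is {e, p, p², p³, p⁴, p⁵, p⁶, p⁷, p⁸, p⁹, p¹⁰, p¹¹, p¹², p¹³, p¹⁴, p¹⁵, p¹⁶, p¹⁷, p¹⁸, p¹⁹, p²⁰, p²¹, p²²}, of order 23.
Check: |G/G'| = 46/23 = 2 is the order of the abelianisation.

Answer: 23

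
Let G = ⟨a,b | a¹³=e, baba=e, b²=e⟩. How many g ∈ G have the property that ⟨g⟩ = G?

⟨g⟩ = G would require ord(g) = |G| = 26, but the maximum element order in G is 13 < 26. So G is not cyclic and no single element generates it: the count is 0.

Answer: 0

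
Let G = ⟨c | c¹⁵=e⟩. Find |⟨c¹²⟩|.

|⟨c¹²⟩| equals the order of c¹². Compute successive powers until reaching e:
  (c¹²)¹ = c¹², (c¹²)² = c⁹, (c¹²)³ = c⁶, (c¹²)⁴ = c³, (c¹²)⁵ = e.
The smallest positive k with (c¹²)ᵏ = e is 5, so |⟨c¹²⟩| = 5.

Answer: 5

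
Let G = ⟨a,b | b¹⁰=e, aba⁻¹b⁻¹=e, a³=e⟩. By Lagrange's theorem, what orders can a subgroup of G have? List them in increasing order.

|G| = 30 = 2 · 3 · 5. By Lagrange's theorem the order of any subgroup divides 30; the divisors of 30 are 1, 2, 3, 5, 6, 10, 15, 30.

Answer: 1, 2, 3, 5, 6, 10, 15, 30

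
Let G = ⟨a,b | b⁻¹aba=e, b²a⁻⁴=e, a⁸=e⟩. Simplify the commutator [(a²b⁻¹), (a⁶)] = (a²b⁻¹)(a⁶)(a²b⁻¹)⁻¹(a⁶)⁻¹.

[(a²b⁻¹), (a⁶)] = (a²b⁻¹)·(a⁶)·(a²b⁻¹)⁻¹·(a⁶)⁻¹.
  (a²b⁻¹) · (a⁶) = b
  b · (a²b) = a²
  (a²) · (a²) = a⁴

Answer: a⁴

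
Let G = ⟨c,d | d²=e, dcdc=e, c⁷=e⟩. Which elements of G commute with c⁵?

⟨c⁵⟩ ⊆ C_G(c⁵) since powers of c⁵ commute with c⁵; so |C_G(c⁵)| ≥ |⟨c⁵⟩| = 7.
By orbit–stabilizer, |C_G(c⁵)| = |G| / |conj. class of c⁵| = 14 / 2 = 7.
The 7 elements commuting with c⁵ are {e, c, c², c³, c⁴, c⁵, c⁶}.

Answer: {e, c, c², c³, c⁴, c⁵, c⁶}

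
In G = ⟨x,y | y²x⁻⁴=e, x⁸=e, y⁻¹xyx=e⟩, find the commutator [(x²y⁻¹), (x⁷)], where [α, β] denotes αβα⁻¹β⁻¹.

[(x²y⁻¹), (x⁷)] = (x²y⁻¹)·(x⁷)·(x²y⁻¹)⁻¹·(x⁷)⁻¹.
  (x²y⁻¹) · (x⁷) = x³y⁻¹
  (x³y⁻¹) · (x²y) = x
  x · x = x²

Answer: x²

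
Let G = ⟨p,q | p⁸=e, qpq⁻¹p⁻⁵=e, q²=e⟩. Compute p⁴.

Compute successive powers of p, reducing at each step:
  p²: p · p = p²
  p³: (p²) · p = p³
  p⁴: (p³) · p = p⁴

Answer: p⁴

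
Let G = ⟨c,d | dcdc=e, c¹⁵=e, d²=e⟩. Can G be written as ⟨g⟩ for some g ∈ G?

Every cyclic group is abelian. But c·d = cd while d·c = c¹⁴d, so c·d ≠ d·c and G is not abelian. Hence G is not cyclic.

Answer: No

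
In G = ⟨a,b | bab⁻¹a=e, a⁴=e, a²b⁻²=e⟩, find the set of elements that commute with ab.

⟨ab⟩ ⊆ C_G(ab) since powers of ab commute with ab; so |C_G(ab)| ≥ |⟨ab⟩| = 4.
By orbit–stabilizer, |C_G(ab)| = |G| / |conj. class of ab| = 8 / 2 = 4.
The 4 elements commuting with ab are {e, a², ab⁻¹, ab}.

Answer: {e, a², ab⁻¹, ab}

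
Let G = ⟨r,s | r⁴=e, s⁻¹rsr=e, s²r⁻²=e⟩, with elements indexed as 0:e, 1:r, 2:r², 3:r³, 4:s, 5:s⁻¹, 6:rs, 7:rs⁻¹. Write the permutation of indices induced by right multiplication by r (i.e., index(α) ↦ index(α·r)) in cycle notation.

(0 1 2 3)(4 7 5 6)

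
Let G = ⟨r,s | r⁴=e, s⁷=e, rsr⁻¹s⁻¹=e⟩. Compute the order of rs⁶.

Compute successive powers until reaching e:
  (rs⁶)¹ = rs⁶, (rs⁶)² = r²s⁵, (rs⁶)³ = r³s⁴, (rs⁶)⁴ = s³, (rs⁶)⁵ = rs², (rs⁶)⁶ = r²s, (rs⁶)⁷ = r³, (rs⁶)⁸ = s⁶, (rs⁶)⁹ = rs⁵, (rs⁶)¹⁰ = r²s⁴, (rs⁶)¹¹ = r³s³, (rs⁶)¹² = s², (rs⁶)¹³ = rs, (rs⁶)¹⁴ = r², (rs⁶)¹⁵ = r³s⁶, (rs⁶)¹⁶ = s⁵, (rs⁶)¹⁷ = rs⁴, (rs⁶)¹⁸ = r²s³, (rs⁶)¹⁹ = r³s², (rs⁶)²⁰ = s, (rs⁶)²¹ = r, (rs⁶)²² = r²s⁶, (rs⁶)²³ = r³s⁵, (rs⁶)²⁴ = s⁴, (rs⁶)²⁵ = rs³, (rs⁶)²⁶ = r²s², (rs⁶)²⁷ = r³s, (rs⁶)²⁸ = e.
The smallest positive k with (rs⁶)ᵏ = e is 28.

Answer: 28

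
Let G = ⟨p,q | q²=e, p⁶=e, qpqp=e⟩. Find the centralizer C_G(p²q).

⟨p²q⟩ ⊆ C_G(p²q) since powers of p²q commute with p²q; so |C_G(p²q)| ≥ |⟨p²q⟩| = 2.
By orbit–stabilizer, |C_G(p²q)| = |G| / |conj. class of p²q| = 12 / 3 = 4.
The 4 elements commuting with p²q are {e, p³, p⁵q, p²q}.

Answer: {e, p³, p⁵q, p²q}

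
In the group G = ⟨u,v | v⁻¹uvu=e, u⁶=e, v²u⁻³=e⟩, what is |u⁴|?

Compute successive powers until reaching e:
  (u⁴)¹ = u⁴, (u⁴)² = u², (u⁴)³ = e.
The smallest positive k with (u⁴)ᵏ = e is 3.

Answer: 3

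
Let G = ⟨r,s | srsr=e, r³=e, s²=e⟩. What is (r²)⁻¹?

The order of (r²) is 3 (smallest k with (r²)ᵏ = e), so (r²)⁻¹ = (r²)² = r.
Check: (r²) · r → (r²) · r = e, giving e as required.

Answer: r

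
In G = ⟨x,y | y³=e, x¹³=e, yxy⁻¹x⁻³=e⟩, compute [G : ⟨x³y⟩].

First find ord(x³y) by computing successive powers:
  (x³y)¹ = x³y, (x³y)² = x¹²y², (x³y)³ = e.
So |⟨x³y⟩| = ord(x³y) = 3. With |G| = 39, by Lagrange [G : ⟨x³y⟩] = 39/3 = 13.

Answer: 13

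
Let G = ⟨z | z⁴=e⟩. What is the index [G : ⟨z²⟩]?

First find ord(z²) by computing successive powers:
  (z²)¹ = z², (z²)² = e.
So |⟨z²⟩| = ord(z²) = 2. With |G| = 4, by Lagrange [G : ⟨z²⟩] = 4/2 = 2.

Answer: 2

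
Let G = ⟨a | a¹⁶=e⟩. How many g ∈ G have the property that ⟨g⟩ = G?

G is cyclic of order 16. An element generates G iff its order is 16, and a cyclic group of order 16 has exactly φ(16) = 8 such elements.

Answer: 8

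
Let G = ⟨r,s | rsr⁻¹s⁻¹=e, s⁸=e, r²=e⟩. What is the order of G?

Enumerate words in the generators, reducing via the relations: the distinct elements are
  {e, r, s, rs, s², s³, s⁴, s⁵, s⁶, s⁷, rs², rs³, rs⁴, rs⁵, rs⁶, rs⁷}.
No further products give new elements, so |G| = 16.

Answer: 16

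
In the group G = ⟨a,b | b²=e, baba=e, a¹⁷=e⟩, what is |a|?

Compute successive powers until reaching e:
  a¹ = a, a² = a², a³ = a³, a⁴ = a⁴, a⁵ = a⁵, a⁶ = a⁶, a⁷ = a⁷, a⁸ = a⁸, a⁹ = a⁹, a¹⁰ = a¹⁰, a¹¹ = a¹¹, a¹² = a¹², a¹³ = a¹³, a¹⁴ = a¹⁴, a¹⁵ = a¹⁵, a¹⁶ = a¹⁶, a¹⁷ = e.
The smallest positive k with aᵏ = e is 17.

Answer: 17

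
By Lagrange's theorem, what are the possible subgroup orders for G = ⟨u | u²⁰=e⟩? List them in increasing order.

|G| = 20 = 2² · 5. By Lagrange's theorem the order of any subgroup divides 20; the divisors of 20 are 1, 2, 4, 5, 10, 20.

Answer: 1, 2, 4, 5, 10, 20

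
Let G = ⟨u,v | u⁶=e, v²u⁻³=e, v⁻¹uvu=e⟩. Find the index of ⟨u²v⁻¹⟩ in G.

First find ord(u²v⁻¹) by computing successive powers:
  (u²v⁻¹)¹ = u²v⁻¹, (u²v⁻¹)² = u³, (u²v⁻¹)³ = u²v, (u²v⁻¹)⁴ = e.
So |⟨u²v⁻¹⟩| = ord(u²v⁻¹) = 4. With |G| = 12, by Lagrange [G : ⟨u²v⁻¹⟩] = 12/4 = 3.

Answer: 3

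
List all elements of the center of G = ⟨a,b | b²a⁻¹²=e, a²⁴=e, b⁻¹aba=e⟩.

An element z ∈ Z(G) iff z commutes with every generator.
For example a¹² is central: (a¹²)·a = a¹³ = a·(a¹²); (a¹²)·b = b⁻¹ = b·(a¹²).
Whereas a ∉ Z(G) since a·b = ab ≠ a¹¹b⁻¹ = b·a.
Checking each of the 48 elements this way gives Z(G) = {e, a¹²}, of order 2.

Answer: {e, a¹²}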